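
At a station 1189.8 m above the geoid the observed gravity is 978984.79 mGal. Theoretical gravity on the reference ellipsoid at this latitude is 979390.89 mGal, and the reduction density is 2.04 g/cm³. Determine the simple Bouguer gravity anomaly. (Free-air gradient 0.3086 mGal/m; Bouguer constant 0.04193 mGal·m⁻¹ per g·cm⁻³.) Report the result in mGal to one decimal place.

Free-air correction = 0.3086 × 1189.8 = 367.17 mGal
Free-air anomaly = 978984.79 − 979390.89 + (367.17) = -38.93 mGal
Bouguer slab correction = 0.04193 × 2.04 × 1189.8 = 101.77 mGal
Simple Bouguer anomaly = -38.93 − (101.77) = -140.70 mGal

-140.7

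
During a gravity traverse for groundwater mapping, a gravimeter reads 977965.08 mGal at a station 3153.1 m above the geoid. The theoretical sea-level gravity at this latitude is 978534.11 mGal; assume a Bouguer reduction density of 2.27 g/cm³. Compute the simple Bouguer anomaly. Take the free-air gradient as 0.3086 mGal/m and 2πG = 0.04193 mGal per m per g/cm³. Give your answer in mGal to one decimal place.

Free-air correction = 0.3086 × 3153.1 = 973.05 mGal
Free-air anomaly = 977965.08 − 978534.11 + (973.05) = 404.02 mGal
Bouguer slab correction = 0.04193 × 2.27 × 3153.1 = 300.12 mGal
Simple Bouguer anomaly = 404.02 − (300.12) = 103.90 mGal

103.9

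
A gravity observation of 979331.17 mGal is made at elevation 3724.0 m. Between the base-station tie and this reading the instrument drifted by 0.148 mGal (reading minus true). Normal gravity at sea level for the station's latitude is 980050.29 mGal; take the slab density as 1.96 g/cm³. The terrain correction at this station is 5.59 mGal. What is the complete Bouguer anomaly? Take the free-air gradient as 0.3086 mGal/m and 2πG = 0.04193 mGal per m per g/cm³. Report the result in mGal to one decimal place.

129.5

Drift-corrected reading = 979331.17 − (0.148) = 979331.022 mGal
Free-air correction = 0.3086 × 3724.0 = 1149.23 mGal
Free-air anomaly = 979331.022 − 980050.29 + (1149.23) = 429.962 mGal
Bouguer slab correction = 0.04193 × 1.96 × 3724.0 = 306.05 mGal
Simple Bouguer anomaly = 429.962 − (306.05) = 123.912 mGal
Complete Bouguer anomaly = 123.912 + 5.59 = 129.502 mGal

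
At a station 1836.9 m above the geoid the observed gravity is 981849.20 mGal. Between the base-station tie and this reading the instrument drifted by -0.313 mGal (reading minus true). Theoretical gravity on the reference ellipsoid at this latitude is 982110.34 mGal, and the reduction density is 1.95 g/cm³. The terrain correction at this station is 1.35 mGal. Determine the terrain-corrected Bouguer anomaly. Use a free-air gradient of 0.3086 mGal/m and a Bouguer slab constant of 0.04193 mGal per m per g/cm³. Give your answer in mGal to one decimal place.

Drift-corrected reading = 981849.20 − (-0.313) = 981849.513 mGal
Free-air correction = 0.3086 × 1836.9 = 566.87 mGal
Free-air anomaly = 981849.513 − 982110.34 + (566.87) = 306.043 mGal
Bouguer slab correction = 0.04193 × 1.95 × 1836.9 = 150.19 mGal
Simple Bouguer anomaly = 306.043 − (150.19) = 155.853 mGal
Complete Bouguer anomaly = 155.853 + 1.35 = 157.203 mGal

157.2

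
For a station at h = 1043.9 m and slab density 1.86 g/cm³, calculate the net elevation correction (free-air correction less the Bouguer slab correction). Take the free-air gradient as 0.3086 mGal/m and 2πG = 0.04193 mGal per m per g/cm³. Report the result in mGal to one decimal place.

Combined gradient = 0.3086 − 0.04193 × 1.86 = 0.2306102 mGal/m
Combined elevation correction = 0.2306102 × 1043.9 = 240.7 mGal

240.7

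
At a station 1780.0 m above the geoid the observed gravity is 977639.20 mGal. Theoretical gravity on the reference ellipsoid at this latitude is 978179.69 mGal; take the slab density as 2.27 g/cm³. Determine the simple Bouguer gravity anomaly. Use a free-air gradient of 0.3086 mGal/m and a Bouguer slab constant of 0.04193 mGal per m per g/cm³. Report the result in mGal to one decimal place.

Free-air correction = 0.3086 × 1780.0 = 549.31 mGal
Free-air anomaly = 977639.20 − 978179.69 + (549.31) = 8.82 mGal
Bouguer slab correction = 0.04193 × 2.27 × 1780.0 = 169.42 mGal
Simple Bouguer anomaly = 8.82 − (169.42) = -160.60 mGal

-160.6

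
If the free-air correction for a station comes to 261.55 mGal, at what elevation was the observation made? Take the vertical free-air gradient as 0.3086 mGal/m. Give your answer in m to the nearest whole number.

h = 261.55 / 0.3086 = 847.54 m

848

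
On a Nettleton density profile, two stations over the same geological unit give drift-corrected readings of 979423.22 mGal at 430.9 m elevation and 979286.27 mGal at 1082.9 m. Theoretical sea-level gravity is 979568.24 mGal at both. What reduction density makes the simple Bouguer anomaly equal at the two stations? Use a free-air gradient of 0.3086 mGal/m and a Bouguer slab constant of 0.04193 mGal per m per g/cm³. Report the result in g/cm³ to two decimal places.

Δg_obs = 979286.27 − 979423.22 = -136.95 mGal over Δh = 1082.9 − 430.9 = 652.0 m
Equal Bouguer anomalies ⇒ Δg_obs + (0.3086 − 0.04193ρ)·Δh = 0
0.3086 − 0.04193ρ = −Δg_obs/Δh = 0.21005
ρ = (0.3086 − 0.21005) / 0.04193 = 2.35 g/cm³

2.35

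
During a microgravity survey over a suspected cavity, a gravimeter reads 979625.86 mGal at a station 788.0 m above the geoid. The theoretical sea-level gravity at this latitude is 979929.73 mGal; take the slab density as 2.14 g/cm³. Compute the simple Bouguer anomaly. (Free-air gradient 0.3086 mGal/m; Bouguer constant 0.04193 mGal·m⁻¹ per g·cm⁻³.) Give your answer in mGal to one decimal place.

-131.4

Free-air correction = 0.3086 × 788.0 = 243.18 mGal
Free-air anomaly = 979625.86 − 979929.73 + (243.18) = -60.69 mGal
Bouguer slab correction = 0.04193 × 2.14 × 788.0 = 70.71 mGal
Simple Bouguer anomaly = -60.69 − (70.71) = -131.40 mGal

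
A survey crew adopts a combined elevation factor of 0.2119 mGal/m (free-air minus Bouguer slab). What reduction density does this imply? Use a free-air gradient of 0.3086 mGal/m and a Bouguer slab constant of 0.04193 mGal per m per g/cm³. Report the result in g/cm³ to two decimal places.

0.2119 = 0.3086 − 0.04193 × ρ
ρ = (0.3086 − 0.2119) / 0.04193 = 2.31 g/cm³

2.31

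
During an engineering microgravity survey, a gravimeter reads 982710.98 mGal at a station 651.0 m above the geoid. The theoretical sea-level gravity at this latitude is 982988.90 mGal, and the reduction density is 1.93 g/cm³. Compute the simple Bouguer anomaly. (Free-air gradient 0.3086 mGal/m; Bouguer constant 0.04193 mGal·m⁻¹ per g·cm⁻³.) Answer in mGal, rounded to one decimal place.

-129.7

Free-air correction = 0.3086 × 651.0 = 200.90 mGal
Free-air anomaly = 982710.98 − 982988.90 + (200.90) = -77.02 mGal
Bouguer slab correction = 0.04193 × 1.93 × 651.0 = 52.68 mGal
Simple Bouguer anomaly = -77.02 − (52.68) = -129.70 mGal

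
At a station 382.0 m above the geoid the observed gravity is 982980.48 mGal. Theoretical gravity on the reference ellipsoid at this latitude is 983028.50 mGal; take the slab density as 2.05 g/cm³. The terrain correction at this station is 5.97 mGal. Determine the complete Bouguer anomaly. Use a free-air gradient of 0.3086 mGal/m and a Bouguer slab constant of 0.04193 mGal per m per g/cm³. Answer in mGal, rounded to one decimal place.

Free-air correction = 0.3086 × 382.0 = 117.89 mGal
Free-air anomaly = 982980.48 − 983028.50 + (117.89) = 69.87 mGal
Bouguer slab correction = 0.04193 × 2.05 × 382.0 = 32.84 mGal
Simple Bouguer anomaly = 69.87 − (32.84) = 37.03 mGal
Complete Bouguer anomaly = 37.03 + 5.97 = 43.00 mGal

43.0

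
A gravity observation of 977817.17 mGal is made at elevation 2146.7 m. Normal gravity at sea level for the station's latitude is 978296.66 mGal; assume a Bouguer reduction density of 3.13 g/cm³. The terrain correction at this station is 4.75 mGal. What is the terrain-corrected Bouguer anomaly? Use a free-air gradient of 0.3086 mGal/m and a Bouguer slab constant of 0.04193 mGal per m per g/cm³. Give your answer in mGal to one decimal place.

-94.0

Free-air correction = 0.3086 × 2146.7 = 662.47 mGal
Free-air anomaly = 977817.17 − 978296.66 + (662.47) = 182.98 mGal
Bouguer slab correction = 0.04193 × 3.13 × 2146.7 = 281.73 mGal
Simple Bouguer anomaly = 182.98 − (281.73) = -98.75 mGal
Complete Bouguer anomaly = -98.75 + 4.75 = -94.00 mGal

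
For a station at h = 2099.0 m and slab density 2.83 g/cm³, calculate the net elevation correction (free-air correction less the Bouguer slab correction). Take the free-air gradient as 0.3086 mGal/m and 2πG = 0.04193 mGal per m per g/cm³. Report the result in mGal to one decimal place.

Combined gradient = 0.3086 − 0.04193 × 2.83 = 0.1899381 mGal/m
Combined elevation correction = 0.1899381 × 2099.0 = 398.7 mGal

398.7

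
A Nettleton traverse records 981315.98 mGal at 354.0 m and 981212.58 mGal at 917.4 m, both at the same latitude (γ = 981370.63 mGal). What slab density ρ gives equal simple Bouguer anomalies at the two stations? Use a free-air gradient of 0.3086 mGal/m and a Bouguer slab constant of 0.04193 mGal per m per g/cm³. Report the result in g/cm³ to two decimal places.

2.98

Δg_obs = 981212.58 − 981315.98 = -103.40 mGal over Δh = 917.4 − 354.0 = 563.4 m
Equal Bouguer anomalies ⇒ Δg_obs + (0.3086 − 0.04193ρ)·Δh = 0
0.3086 − 0.04193ρ = −Δg_obs/Δh = 0.18353
ρ = (0.3086 − 0.18353) / 0.04193 = 2.98 g/cm³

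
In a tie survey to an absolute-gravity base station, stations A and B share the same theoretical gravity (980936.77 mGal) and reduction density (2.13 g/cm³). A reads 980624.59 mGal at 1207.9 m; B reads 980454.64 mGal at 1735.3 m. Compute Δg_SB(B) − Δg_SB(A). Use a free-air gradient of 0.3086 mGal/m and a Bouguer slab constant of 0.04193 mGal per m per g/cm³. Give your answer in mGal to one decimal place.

-54.3

Δg_SB(A) = 980624.59 − 980936.77 + 0.3086×1207.9 − 0.04193×2.13×1207.9 = -47.30 mGal
Δg_SB(B) = 980454.64 − 980936.77 + 0.3086×1735.3 − 0.04193×2.13×1735.3 = -101.60 mGal
Difference = -101.60 − (-47.30) = -54.30 mGal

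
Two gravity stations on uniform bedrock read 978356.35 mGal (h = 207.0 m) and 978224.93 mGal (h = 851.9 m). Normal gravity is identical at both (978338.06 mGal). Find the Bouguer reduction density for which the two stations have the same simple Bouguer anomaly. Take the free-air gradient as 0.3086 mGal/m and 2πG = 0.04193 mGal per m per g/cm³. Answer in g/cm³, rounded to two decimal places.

Δg_obs = 978224.93 − 978356.35 = -131.42 mGal over Δh = 851.9 − 207.0 = 644.9 m
Equal Bouguer anomalies ⇒ Δg_obs + (0.3086 − 0.04193ρ)·Δh = 0
0.3086 − 0.04193ρ = −Δg_obs/Δh = 0.20378
ρ = (0.3086 − 0.20378) / 0.04193 = 2.50 g/cm³

2.50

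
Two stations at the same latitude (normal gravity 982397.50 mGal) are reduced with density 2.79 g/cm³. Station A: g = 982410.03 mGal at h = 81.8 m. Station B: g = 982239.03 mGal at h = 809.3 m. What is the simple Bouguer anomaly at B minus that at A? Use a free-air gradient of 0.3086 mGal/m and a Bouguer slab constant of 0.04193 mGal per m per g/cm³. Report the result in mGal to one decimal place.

Δg_SB(A) = 982410.03 − 982397.50 + 0.3086×81.8 − 0.04193×2.79×81.8 = 28.20 mGal
Δg_SB(B) = 982239.03 − 982397.50 + 0.3086×809.3 − 0.04193×2.79×809.3 = -3.40 mGal
Difference = -3.40 − (28.20) = -31.60 mGal

-31.6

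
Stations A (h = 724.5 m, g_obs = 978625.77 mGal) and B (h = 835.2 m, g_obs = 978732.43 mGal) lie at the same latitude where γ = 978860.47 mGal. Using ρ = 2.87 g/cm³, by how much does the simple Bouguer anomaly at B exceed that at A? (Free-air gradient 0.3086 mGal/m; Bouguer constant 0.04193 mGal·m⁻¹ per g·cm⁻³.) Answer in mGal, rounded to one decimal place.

Δg_SB(A) = 978625.77 − 978860.47 + 0.3086×724.5 − 0.04193×2.87×724.5 = -98.30 mGal
Δg_SB(B) = 978732.43 − 978860.47 + 0.3086×835.2 − 0.04193×2.87×835.2 = 29.20 mGal
Difference = 29.20 − (-98.30) = 127.50 mGal

127.5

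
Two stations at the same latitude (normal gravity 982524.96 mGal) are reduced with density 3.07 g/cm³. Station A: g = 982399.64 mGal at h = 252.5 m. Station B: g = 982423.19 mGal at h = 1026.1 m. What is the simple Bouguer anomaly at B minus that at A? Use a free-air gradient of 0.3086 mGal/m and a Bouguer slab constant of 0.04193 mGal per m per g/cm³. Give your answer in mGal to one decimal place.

162.7

Δg_SB(A) = 982399.64 − 982524.96 + 0.3086×252.5 − 0.04193×3.07×252.5 = -79.90 mGal
Δg_SB(B) = 982423.19 − 982524.96 + 0.3086×1026.1 − 0.04193×3.07×1026.1 = 82.80 mGal
Difference = 82.80 − (-79.90) = 162.70 mGal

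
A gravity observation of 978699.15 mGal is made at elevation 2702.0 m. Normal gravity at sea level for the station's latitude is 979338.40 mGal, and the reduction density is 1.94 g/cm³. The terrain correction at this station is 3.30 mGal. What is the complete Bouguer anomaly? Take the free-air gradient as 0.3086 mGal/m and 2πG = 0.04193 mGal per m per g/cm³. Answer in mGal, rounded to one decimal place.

Free-air correction = 0.3086 × 2702.0 = 833.84 mGal
Free-air anomaly = 978699.15 − 979338.40 + (833.84) = 194.59 mGal
Bouguer slab correction = 0.04193 × 1.94 × 2702.0 = 219.79 mGal
Simple Bouguer anomaly = 194.59 − (219.79) = -25.20 mGal
Complete Bouguer anomaly = -25.20 + 3.30 = -21.90 mGal

-21.9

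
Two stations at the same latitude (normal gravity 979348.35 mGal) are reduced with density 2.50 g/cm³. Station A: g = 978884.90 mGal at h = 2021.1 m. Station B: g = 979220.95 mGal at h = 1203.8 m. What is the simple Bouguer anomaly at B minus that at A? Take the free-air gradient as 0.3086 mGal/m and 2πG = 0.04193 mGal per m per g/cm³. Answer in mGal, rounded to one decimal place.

169.5

Δg_SB(A) = 978884.90 − 979348.35 + 0.3086×2021.1 − 0.04193×2.50×2021.1 = -51.60 mGal
Δg_SB(B) = 979220.95 − 979348.35 + 0.3086×1203.8 − 0.04193×2.50×1203.8 = 117.90 mGal
Difference = 117.90 − (-51.60) = 169.50 mGal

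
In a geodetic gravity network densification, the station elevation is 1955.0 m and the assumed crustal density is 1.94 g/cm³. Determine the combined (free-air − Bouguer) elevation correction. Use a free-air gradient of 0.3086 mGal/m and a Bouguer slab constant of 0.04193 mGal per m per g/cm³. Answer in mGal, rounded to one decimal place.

444.3

Combined gradient = 0.3086 − 0.04193 × 1.94 = 0.2272558 mGal/m
Combined elevation correction = 0.2272558 × 1955.0 = 444.3 mGal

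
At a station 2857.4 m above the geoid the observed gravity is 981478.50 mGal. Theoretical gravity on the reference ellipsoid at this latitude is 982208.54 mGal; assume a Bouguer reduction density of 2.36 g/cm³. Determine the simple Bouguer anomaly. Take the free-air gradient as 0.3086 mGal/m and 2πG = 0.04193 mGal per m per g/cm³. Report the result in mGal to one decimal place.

Free-air correction = 0.3086 × 2857.4 = 881.79 mGal
Free-air anomaly = 981478.50 − 982208.54 + (881.79) = 151.75 mGal
Bouguer slab correction = 0.04193 × 2.36 × 2857.4 = 282.75 mGal
Simple Bouguer anomaly = 151.75 − (282.75) = -131.00 mGal

-131.0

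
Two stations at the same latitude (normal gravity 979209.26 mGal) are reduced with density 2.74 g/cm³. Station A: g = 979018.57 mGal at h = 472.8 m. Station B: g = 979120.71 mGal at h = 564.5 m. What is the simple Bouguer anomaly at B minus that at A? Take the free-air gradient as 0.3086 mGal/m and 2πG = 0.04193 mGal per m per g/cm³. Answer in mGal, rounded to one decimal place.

119.9

Δg_SB(A) = 979018.57 − 979209.26 + 0.3086×472.8 − 0.04193×2.74×472.8 = -99.10 mGal
Δg_SB(B) = 979120.71 − 979209.26 + 0.3086×564.5 − 0.04193×2.74×564.5 = 20.80 mGal
Difference = 20.80 − (-99.10) = 119.90 mGal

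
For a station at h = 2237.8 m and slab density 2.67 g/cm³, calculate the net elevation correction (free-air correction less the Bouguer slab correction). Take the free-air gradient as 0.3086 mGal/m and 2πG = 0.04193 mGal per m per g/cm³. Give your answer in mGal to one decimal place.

440.1

Combined gradient = 0.3086 − 0.04193 × 2.67 = 0.1966469 mGal/m
Combined elevation correction = 0.1966469 × 2237.8 = 440.1 mGal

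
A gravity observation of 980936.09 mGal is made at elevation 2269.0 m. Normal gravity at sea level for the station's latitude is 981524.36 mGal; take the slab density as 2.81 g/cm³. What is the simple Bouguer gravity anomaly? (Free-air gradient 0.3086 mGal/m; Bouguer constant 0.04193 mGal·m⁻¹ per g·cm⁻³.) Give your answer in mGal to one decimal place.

Free-air correction = 0.3086 × 2269.0 = 700.21 mGal
Free-air anomaly = 980936.09 − 981524.36 + (700.21) = 111.94 mGal
Bouguer slab correction = 0.04193 × 2.81 × 2269.0 = 267.34 mGal
Simple Bouguer anomaly = 111.94 − (267.34) = -155.40 mGal

-155.4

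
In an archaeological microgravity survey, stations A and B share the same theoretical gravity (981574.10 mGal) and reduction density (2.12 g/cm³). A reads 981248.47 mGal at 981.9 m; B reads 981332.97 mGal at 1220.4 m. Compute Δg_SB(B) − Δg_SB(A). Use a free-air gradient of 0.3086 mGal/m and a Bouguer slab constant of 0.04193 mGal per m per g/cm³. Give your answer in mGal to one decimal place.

Δg_SB(A) = 981248.47 − 981574.10 + 0.3086×981.9 − 0.04193×2.12×981.9 = -109.90 mGal
Δg_SB(B) = 981332.97 − 981574.10 + 0.3086×1220.4 − 0.04193×2.12×1220.4 = 27.00 mGal
Difference = 27.00 − (-109.90) = 136.90 mGal

136.9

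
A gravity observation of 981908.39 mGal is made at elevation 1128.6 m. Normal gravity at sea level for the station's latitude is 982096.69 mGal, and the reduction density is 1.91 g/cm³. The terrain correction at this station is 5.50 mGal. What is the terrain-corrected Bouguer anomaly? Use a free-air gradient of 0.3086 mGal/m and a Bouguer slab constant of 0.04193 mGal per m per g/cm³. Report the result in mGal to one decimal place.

75.1

Free-air correction = 0.3086 × 1128.6 = 348.29 mGal
Free-air anomaly = 981908.39 − 982096.69 + (348.29) = 159.99 mGal
Bouguer slab correction = 0.04193 × 1.91 × 1128.6 = 90.39 mGal
Simple Bouguer anomaly = 159.99 − (90.39) = 69.60 mGal
Complete Bouguer anomaly = 69.60 + 5.50 = 75.10 mGal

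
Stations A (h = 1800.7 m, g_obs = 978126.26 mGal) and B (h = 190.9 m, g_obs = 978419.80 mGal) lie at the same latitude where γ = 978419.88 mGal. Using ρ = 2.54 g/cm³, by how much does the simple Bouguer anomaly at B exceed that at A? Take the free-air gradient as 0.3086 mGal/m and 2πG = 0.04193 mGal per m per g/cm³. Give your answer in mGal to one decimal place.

Δg_SB(A) = 978126.26 − 978419.88 + 0.3086×1800.7 − 0.04193×2.54×1800.7 = 70.30 mGal
Δg_SB(B) = 978419.80 − 978419.88 + 0.3086×190.9 − 0.04193×2.54×190.9 = 38.50 mGal
Difference = 38.50 − (70.30) = -31.80 mGal

-31.8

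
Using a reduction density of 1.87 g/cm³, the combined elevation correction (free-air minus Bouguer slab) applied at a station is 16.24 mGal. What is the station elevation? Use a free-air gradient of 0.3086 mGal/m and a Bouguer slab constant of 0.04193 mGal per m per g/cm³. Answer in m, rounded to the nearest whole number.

Combined gradient = 0.3086 − 0.04193 × 1.87 = 0.2301909 mGal/m
h = 16.24 / 0.2301909 = 70.55 m

71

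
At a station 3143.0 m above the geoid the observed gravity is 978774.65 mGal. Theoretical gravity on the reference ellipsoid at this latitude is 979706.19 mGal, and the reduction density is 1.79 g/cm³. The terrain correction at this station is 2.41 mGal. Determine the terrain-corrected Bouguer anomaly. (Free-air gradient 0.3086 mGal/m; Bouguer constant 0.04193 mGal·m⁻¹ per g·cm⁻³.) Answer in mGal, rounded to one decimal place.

Free-air correction = 0.3086 × 3143.0 = 969.93 mGal
Free-air anomaly = 978774.65 − 979706.19 + (969.93) = 38.39 mGal
Bouguer slab correction = 0.04193 × 1.79 × 3143.0 = 235.90 mGal
Simple Bouguer anomaly = 38.39 − (235.90) = -197.51 mGal
Complete Bouguer anomaly = -197.51 + 2.41 = -195.10 mGal

-195.1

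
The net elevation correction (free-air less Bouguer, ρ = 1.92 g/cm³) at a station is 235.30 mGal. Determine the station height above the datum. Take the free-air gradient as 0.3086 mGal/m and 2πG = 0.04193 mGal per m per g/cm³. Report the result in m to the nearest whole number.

Combined gradient = 0.3086 − 0.04193 × 1.92 = 0.2280944 mGal/m
h = 235.30 / 0.2280944 = 1031.59 m

1032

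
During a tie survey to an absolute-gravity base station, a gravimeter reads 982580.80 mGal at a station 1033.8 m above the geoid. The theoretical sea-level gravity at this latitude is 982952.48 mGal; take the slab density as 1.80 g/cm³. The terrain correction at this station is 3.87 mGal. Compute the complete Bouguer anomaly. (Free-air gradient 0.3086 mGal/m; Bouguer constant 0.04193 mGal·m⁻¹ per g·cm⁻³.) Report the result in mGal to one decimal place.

-126.8

Free-air correction = 0.3086 × 1033.8 = 319.03 mGal
Free-air anomaly = 982580.80 − 982952.48 + (319.03) = -52.65 mGal
Bouguer slab correction = 0.04193 × 1.80 × 1033.8 = 78.03 mGal
Simple Bouguer anomaly = -52.65 − (78.03) = -130.68 mGal
Complete Bouguer anomaly = -130.68 + 3.87 = -126.81 mGal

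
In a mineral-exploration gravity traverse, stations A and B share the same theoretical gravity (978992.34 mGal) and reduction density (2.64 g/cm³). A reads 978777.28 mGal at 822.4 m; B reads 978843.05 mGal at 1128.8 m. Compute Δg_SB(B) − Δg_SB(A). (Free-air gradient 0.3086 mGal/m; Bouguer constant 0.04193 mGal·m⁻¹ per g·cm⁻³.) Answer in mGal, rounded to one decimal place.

Δg_SB(A) = 978777.28 − 978992.34 + 0.3086×822.4 − 0.04193×2.64×822.4 = -52.30 mGal
Δg_SB(B) = 978843.05 − 978992.34 + 0.3086×1128.8 − 0.04193×2.64×1128.8 = 74.10 mGal
Difference = 74.10 − (-52.30) = 126.40 mGal

126.4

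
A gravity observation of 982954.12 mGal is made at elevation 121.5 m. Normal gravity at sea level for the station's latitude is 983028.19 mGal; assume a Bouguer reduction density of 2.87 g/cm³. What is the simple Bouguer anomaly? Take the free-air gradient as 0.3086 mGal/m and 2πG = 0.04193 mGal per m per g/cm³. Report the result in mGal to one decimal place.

-51.2

Free-air correction = 0.3086 × 121.5 = 37.49 mGal
Free-air anomaly = 982954.12 − 983028.19 + (37.49) = -36.58 mGal
Bouguer slab correction = 0.04193 × 2.87 × 121.5 = 14.62 mGal
Simple Bouguer anomaly = -36.58 − (14.62) = -51.20 mGal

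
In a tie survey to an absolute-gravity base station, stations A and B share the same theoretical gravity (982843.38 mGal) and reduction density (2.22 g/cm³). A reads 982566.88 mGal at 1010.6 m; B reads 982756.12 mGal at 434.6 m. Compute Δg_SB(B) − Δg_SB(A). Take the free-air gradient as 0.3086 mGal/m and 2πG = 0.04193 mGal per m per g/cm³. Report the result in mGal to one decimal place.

Δg_SB(A) = 982566.88 − 982843.38 + 0.3086×1010.6 − 0.04193×2.22×1010.6 = -58.70 mGal
Δg_SB(B) = 982756.12 − 982843.38 + 0.3086×434.6 − 0.04193×2.22×434.6 = 6.40 mGal
Difference = 6.40 − (-58.70) = 65.10 mGal

65.1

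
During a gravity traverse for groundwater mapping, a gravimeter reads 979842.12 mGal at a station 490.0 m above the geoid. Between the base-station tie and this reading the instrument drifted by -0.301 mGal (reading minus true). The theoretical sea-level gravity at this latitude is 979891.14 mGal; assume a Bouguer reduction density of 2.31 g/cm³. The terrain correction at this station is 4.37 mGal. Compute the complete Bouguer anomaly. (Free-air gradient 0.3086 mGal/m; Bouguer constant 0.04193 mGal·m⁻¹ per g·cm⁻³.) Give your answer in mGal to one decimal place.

Drift-corrected reading = 979842.12 − (-0.301) = 979842.421 mGal
Free-air correction = 0.3086 × 490.0 = 151.21 mGal
Free-air anomaly = 979842.421 − 979891.14 + (151.21) = 102.491 mGal
Bouguer slab correction = 0.04193 × 2.31 × 490.0 = 47.46 mGal
Simple Bouguer anomaly = 102.491 − (47.46) = 55.031 mGal
Complete Bouguer anomaly = 55.031 + 4.37 = 59.401 mGal

59.4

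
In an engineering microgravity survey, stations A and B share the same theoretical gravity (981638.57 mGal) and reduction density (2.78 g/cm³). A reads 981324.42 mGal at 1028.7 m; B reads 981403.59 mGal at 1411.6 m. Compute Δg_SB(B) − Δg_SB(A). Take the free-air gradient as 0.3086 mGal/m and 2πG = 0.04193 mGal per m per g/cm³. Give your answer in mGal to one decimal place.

152.7

Δg_SB(A) = 981324.42 − 981638.57 + 0.3086×1028.7 − 0.04193×2.78×1028.7 = -116.60 mGal
Δg_SB(B) = 981403.59 − 981638.57 + 0.3086×1411.6 − 0.04193×2.78×1411.6 = 36.10 mGal
Difference = 36.10 − (-116.60) = 152.70 mGal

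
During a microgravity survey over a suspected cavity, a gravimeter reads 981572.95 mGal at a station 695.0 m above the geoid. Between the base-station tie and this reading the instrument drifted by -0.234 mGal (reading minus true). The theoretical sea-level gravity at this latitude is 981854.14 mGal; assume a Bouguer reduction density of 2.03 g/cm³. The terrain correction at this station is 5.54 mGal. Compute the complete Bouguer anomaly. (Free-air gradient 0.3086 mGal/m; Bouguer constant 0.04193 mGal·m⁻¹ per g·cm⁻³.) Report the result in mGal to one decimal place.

Drift-corrected reading = 981572.95 − (-0.234) = 981573.184 mGal
Free-air correction = 0.3086 × 695.0 = 214.48 mGal
Free-air anomaly = 981573.184 − 981854.14 + (214.48) = -66.476 mGal
Bouguer slab correction = 0.04193 × 2.03 × 695.0 = 59.16 mGal
Simple Bouguer anomaly = -66.476 − (59.16) = -125.636 mGal
Complete Bouguer anomaly = -125.636 + 5.54 = -120.096 mGal

-120.1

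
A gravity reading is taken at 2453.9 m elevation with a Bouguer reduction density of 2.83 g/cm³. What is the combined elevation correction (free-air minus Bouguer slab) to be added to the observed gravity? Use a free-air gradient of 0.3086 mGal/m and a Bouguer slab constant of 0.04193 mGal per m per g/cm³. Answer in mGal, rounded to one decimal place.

Combined gradient = 0.3086 − 0.04193 × 2.83 = 0.1899381 mGal/m
Combined elevation correction = 0.1899381 × 2453.9 = 466.1 mGal

466.1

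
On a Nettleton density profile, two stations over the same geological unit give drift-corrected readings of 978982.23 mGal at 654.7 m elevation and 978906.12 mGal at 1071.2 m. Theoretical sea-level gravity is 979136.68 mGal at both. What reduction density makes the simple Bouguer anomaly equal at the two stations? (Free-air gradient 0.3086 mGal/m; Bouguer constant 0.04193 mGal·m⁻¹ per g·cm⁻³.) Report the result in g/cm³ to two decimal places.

Δg_obs = 978906.12 − 978982.23 = -76.11 mGal over Δh = 1071.2 − 654.7 = 416.5 m
Equal Bouguer anomalies ⇒ Δg_obs + (0.3086 − 0.04193ρ)·Δh = 0
0.3086 − 0.04193ρ = −Δg_obs/Δh = 0.18274
ρ = (0.3086 − 0.18274) / 0.04193 = 3.00 g/cm³

3.00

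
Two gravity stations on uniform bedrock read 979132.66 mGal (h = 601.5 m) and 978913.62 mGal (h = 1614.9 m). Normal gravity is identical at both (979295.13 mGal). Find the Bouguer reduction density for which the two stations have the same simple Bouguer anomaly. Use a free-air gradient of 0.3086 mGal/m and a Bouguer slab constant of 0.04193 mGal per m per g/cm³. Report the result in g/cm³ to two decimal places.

2.21

Δg_obs = 978913.62 − 979132.66 = -219.04 mGal over Δh = 1614.9 − 601.5 = 1013.4 m
Equal Bouguer anomalies ⇒ Δg_obs + (0.3086 − 0.04193ρ)·Δh = 0
0.3086 − 0.04193ρ = −Δg_obs/Δh = 0.21614
ρ = (0.3086 − 0.21614) / 0.04193 = 2.21 g/cm³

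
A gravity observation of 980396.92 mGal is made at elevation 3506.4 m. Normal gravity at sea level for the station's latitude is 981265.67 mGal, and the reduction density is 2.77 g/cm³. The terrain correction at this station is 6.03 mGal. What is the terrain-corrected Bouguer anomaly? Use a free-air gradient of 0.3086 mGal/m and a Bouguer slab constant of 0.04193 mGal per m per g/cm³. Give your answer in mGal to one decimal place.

Free-air correction = 0.3086 × 3506.4 = 1082.08 mGal
Free-air anomaly = 980396.92 − 981265.67 + (1082.08) = 213.33 mGal
Bouguer slab correction = 0.04193 × 2.77 × 3506.4 = 407.25 mGal
Simple Bouguer anomaly = 213.33 − (407.25) = -193.92 mGal
Complete Bouguer anomaly = -193.92 + 6.03 = -187.89 mGal

-187.9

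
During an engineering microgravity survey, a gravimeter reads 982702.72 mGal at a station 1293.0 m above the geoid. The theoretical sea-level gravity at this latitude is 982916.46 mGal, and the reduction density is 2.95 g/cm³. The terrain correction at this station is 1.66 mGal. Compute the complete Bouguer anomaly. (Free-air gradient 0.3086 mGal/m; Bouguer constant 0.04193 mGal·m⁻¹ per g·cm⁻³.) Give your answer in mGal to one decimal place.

27.0

Free-air correction = 0.3086 × 1293.0 = 399.02 mGal
Free-air anomaly = 982702.72 − 982916.46 + (399.02) = 185.28 mGal
Bouguer slab correction = 0.04193 × 2.95 × 1293.0 = 159.94 mGal
Simple Bouguer anomaly = 185.28 − (159.94) = 25.34 mGal
Complete Bouguer anomaly = 25.34 + 1.66 = 27.00 mGal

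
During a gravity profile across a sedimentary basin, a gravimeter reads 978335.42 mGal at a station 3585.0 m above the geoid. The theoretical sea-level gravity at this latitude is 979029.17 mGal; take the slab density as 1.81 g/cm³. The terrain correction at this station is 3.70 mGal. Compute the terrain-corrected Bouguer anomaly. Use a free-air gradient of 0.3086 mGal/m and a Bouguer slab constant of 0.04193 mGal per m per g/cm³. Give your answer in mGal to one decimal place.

Free-air correction = 0.3086 × 3585.0 = 1106.33 mGal
Free-air anomaly = 978335.42 − 979029.17 + (1106.33) = 412.58 mGal
Bouguer slab correction = 0.04193 × 1.81 × 3585.0 = 272.08 mGal
Simple Bouguer anomaly = 412.58 − (272.08) = 140.50 mGal
Complete Bouguer anomaly = 140.50 + 3.70 = 144.20 mGal

144.2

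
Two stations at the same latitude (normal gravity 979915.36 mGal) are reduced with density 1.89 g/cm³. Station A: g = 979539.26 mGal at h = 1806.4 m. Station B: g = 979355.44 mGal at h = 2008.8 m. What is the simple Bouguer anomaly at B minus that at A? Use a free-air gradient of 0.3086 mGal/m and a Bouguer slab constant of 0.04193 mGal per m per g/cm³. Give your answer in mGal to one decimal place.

-137.4

Δg_SB(A) = 979539.26 − 979915.36 + 0.3086×1806.4 − 0.04193×1.89×1806.4 = 38.20 mGal
Δg_SB(B) = 979355.44 − 979915.36 + 0.3086×2008.8 − 0.04193×1.89×2008.8 = -99.20 mGal
Difference = -99.20 − (38.20) = -137.40 mGal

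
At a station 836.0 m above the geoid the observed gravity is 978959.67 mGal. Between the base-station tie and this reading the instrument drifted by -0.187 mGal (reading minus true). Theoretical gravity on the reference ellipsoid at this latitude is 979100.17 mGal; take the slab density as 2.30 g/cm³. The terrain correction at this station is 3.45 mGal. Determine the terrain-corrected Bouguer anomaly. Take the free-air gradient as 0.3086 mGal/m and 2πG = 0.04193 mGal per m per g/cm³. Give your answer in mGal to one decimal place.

40.5

Drift-corrected reading = 978959.67 − (-0.187) = 978959.857 mGal
Free-air correction = 0.3086 × 836.0 = 257.99 mGal
Free-air anomaly = 978959.857 − 979100.17 + (257.99) = 117.677 mGal
Bouguer slab correction = 0.04193 × 2.30 × 836.0 = 80.62 mGal
Simple Bouguer anomaly = 117.677 − (80.62) = 37.057 mGal
Complete Bouguer anomaly = 37.057 + 3.45 = 40.507 mGal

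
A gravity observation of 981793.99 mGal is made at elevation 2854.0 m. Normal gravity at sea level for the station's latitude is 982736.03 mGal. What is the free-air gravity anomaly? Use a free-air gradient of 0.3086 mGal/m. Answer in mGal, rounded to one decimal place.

-61.3

Free-air correction = 0.3086 × 2854.0 = 880.74 mGal
Free-air anomaly = 981793.99 − 982736.03 + (880.74) = -61.30 mGal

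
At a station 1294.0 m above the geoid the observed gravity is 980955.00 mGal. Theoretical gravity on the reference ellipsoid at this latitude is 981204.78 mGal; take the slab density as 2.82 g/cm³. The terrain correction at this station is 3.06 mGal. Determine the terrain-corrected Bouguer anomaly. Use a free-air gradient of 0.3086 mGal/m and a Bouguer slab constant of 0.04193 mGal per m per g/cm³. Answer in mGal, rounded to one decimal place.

-0.4

Free-air correction = 0.3086 × 1294.0 = 399.33 mGal
Free-air anomaly = 980955.00 − 981204.78 + (399.33) = 149.55 mGal
Bouguer slab correction = 0.04193 × 2.82 × 1294.0 = 153.01 mGal
Simple Bouguer anomaly = 149.55 − (153.01) = -3.46 mGal
Complete Bouguer anomaly = -3.46 + 3.06 = -0.40 mGal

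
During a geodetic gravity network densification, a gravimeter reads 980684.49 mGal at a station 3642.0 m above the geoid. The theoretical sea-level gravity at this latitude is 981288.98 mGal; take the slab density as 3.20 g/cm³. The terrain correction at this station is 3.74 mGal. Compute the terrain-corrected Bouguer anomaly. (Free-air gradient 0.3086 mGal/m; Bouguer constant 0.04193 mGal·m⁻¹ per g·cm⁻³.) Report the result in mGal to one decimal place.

Free-air correction = 0.3086 × 3642.0 = 1123.92 mGal
Free-air anomaly = 980684.49 − 981288.98 + (1123.92) = 519.43 mGal
Bouguer slab correction = 0.04193 × 3.20 × 3642.0 = 488.67 mGal
Simple Bouguer anomaly = 519.43 − (488.67) = 30.76 mGal
Complete Bouguer anomaly = 30.76 + 3.74 = 34.50 mGal

34.5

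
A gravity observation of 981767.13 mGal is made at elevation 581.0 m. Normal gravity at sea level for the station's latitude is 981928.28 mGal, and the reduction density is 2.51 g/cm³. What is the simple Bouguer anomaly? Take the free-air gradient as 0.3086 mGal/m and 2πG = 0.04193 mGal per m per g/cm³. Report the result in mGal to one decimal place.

-43.0

Free-air correction = 0.3086 × 581.0 = 179.30 mGal
Free-air anomaly = 981767.13 − 981928.28 + (179.30) = 18.15 mGal
Bouguer slab correction = 0.04193 × 2.51 × 581.0 = 61.15 mGal
Simple Bouguer anomaly = 18.15 − (61.15) = -43.00 mGal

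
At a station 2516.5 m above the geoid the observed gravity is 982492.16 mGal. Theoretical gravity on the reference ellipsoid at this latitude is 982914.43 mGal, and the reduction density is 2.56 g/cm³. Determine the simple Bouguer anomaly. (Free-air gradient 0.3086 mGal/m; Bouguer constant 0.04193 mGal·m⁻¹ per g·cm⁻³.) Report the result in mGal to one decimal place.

Free-air correction = 0.3086 × 2516.5 = 776.59 mGal
Free-air anomaly = 982492.16 − 982914.43 + (776.59) = 354.32 mGal
Bouguer slab correction = 0.04193 × 2.56 × 2516.5 = 270.12 mGal
Simple Bouguer anomaly = 354.32 − (270.12) = 84.20 mGal

84.2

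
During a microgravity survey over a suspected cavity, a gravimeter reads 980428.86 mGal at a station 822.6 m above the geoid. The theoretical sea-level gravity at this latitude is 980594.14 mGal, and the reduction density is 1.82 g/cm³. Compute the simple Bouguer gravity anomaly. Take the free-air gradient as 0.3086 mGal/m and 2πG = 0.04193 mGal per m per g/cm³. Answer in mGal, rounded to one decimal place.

Free-air correction = 0.3086 × 822.6 = 253.85 mGal
Free-air anomaly = 980428.86 − 980594.14 + (253.85) = 88.57 mGal
Bouguer slab correction = 0.04193 × 1.82 × 822.6 = 62.77 mGal
Simple Bouguer anomaly = 88.57 − (62.77) = 25.80 mGal

25.8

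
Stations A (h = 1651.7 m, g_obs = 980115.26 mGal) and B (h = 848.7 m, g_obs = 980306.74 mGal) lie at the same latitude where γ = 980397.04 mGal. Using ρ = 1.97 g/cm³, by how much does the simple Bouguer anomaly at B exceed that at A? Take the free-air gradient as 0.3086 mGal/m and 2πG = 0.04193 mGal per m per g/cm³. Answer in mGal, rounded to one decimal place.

10.0

Δg_SB(A) = 980115.26 − 980397.04 + 0.3086×1651.7 − 0.04193×1.97×1651.7 = 91.50 mGal
Δg_SB(B) = 980306.74 − 980397.04 + 0.3086×848.7 − 0.04193×1.97×848.7 = 101.50 mGal
Difference = 101.50 − (91.50) = 10.00 mGal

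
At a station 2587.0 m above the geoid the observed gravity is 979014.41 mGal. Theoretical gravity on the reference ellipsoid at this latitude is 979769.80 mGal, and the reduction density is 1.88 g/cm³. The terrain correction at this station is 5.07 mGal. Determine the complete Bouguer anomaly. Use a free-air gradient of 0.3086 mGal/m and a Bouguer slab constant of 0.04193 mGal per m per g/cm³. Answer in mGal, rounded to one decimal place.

Free-air correction = 0.3086 × 2587.0 = 798.35 mGal
Free-air anomaly = 979014.41 − 979769.80 + (798.35) = 42.96 mGal
Bouguer slab correction = 0.04193 × 1.88 × 2587.0 = 203.93 mGal
Simple Bouguer anomaly = 42.96 − (203.93) = -160.97 mGal
Complete Bouguer anomaly = -160.97 + 5.07 = -155.90 mGal

-155.9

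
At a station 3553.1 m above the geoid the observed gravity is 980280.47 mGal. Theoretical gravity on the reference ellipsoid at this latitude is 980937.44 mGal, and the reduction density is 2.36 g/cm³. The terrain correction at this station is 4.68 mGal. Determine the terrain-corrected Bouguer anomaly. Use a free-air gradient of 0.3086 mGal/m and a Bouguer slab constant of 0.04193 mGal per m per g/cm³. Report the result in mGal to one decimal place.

Free-air correction = 0.3086 × 3553.1 = 1096.49 mGal
Free-air anomaly = 980280.47 − 980937.44 + (1096.49) = 439.52 mGal
Bouguer slab correction = 0.04193 × 2.36 × 3553.1 = 351.60 mGal
Simple Bouguer anomaly = 439.52 − (351.60) = 87.92 mGal
Complete Bouguer anomaly = 87.92 + 4.68 = 92.60 mGal

92.6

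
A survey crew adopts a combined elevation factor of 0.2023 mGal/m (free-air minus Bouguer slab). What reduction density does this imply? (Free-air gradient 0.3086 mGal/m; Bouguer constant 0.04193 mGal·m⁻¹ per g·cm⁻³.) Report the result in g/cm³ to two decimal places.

2.54

0.2023 = 0.3086 − 0.04193 × ρ
ρ = (0.3086 − 0.2023) / 0.04193 = 2.54 g/cm³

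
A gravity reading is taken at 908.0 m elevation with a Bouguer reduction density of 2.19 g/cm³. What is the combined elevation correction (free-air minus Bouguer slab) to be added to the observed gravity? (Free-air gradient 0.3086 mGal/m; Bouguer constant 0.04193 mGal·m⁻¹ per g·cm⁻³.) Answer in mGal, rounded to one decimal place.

196.8

Combined gradient = 0.3086 − 0.04193 × 2.19 = 0.2167733 mGal/m
Combined elevation correction = 0.2167733 × 908.0 = 196.8 mGal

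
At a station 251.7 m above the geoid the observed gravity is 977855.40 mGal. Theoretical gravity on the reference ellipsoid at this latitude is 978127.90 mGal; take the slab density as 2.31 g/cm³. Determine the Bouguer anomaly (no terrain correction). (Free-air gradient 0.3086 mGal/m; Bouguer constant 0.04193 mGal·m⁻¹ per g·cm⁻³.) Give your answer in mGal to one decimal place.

Free-air correction = 0.3086 × 251.7 = 77.67 mGal
Free-air anomaly = 977855.40 − 978127.90 + (77.67) = -194.83 mGal
Bouguer slab correction = 0.04193 × 2.31 × 251.7 = 24.38 mGal
Simple Bouguer anomaly = -194.83 − (24.38) = -219.21 mGal

-219.2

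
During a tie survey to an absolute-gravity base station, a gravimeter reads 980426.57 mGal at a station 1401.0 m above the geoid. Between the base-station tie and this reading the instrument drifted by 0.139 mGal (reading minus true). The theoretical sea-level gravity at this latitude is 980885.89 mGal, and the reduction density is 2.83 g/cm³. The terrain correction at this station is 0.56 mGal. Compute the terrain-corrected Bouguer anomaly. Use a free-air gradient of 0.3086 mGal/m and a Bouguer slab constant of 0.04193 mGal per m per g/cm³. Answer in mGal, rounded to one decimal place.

Drift-corrected reading = 980426.57 − (0.139) = 980426.431 mGal
Free-air correction = 0.3086 × 1401.0 = 432.35 mGal
Free-air anomaly = 980426.431 − 980885.89 + (432.35) = -27.109 mGal
Bouguer slab correction = 0.04193 × 2.83 × 1401.0 = 166.25 mGal
Simple Bouguer anomaly = -27.109 − (166.25) = -193.359 mGal
Complete Bouguer anomaly = -193.359 + 0.56 = -192.799 mGal

-192.8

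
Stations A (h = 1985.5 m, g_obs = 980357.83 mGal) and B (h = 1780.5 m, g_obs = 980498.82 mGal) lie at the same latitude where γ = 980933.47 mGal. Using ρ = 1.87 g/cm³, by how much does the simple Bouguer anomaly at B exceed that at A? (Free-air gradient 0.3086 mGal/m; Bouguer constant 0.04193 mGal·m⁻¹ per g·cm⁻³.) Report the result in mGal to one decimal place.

Δg_SB(A) = 980357.83 − 980933.47 + 0.3086×1985.5 − 0.04193×1.87×1985.5 = -118.60 mGal
Δg_SB(B) = 980498.82 − 980933.47 + 0.3086×1780.5 − 0.04193×1.87×1780.5 = -24.80 mGal
Difference = -24.80 − (-118.60) = 93.80 mGal

93.8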